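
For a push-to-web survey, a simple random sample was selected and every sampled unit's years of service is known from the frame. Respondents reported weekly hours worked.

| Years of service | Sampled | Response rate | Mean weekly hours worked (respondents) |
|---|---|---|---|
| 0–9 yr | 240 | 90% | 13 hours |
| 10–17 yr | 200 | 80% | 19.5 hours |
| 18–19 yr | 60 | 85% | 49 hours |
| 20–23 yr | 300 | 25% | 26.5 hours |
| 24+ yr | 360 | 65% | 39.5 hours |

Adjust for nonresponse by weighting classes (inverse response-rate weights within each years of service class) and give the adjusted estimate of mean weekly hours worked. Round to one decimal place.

27.7

Each respondent's weight = sampled/responded in their class; summing within a class gives n_sampled, so:
  0–9 yr: 240 × 13 = 3120
  10–17 yr: 200 × 19.5 = 3900
  18–19 yr: 60 × 49 = 2940
  20–23 yr: 300 × 26.5 = 7950
  24+ yr: 360 × 39.5 = 14,220
Adjusted estimate = 32,130 / 1,160 = 27.6983 → 27.7.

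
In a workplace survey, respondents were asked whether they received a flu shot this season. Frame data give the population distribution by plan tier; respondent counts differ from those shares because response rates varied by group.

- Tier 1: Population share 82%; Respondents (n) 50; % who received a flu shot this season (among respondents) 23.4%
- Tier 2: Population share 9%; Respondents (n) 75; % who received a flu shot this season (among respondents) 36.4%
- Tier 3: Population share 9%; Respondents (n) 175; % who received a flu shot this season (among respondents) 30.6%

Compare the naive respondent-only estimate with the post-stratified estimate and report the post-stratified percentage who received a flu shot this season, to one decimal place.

Naive respondent-only estimate (weights = respondent counts):
  (50/300)×23.4 + (75/300)×36.4 + (175/300)×30.6 = 30.85%
Post-stratifying to population shares instead:
  0.82×23.4 + 0.09×36.4 + 0.09×30.6 = 25.218%

25.2%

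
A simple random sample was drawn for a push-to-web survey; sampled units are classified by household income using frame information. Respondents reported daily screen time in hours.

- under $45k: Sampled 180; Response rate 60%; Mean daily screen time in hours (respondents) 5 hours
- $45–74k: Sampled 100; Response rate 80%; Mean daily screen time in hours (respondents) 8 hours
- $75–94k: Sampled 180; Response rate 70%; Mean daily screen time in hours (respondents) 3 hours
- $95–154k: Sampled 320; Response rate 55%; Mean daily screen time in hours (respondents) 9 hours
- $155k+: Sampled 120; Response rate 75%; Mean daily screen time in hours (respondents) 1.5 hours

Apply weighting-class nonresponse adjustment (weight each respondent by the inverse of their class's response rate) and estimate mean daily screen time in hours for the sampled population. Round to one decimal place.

5.9

With weight = n_sampled/n_responded per class, the weighted class total is n_sampled:
  under $45k: 180 × 5 = 900
  $45–74k: 100 × 8 = 800
  $75–94k: 180 × 3 = 540
  $95–154k: 320 × 9 = 2880
  $155k+: 120 × 1.5 = 180
Adjusted estimate = 5300 / 900 = 5.88889 → 5.9.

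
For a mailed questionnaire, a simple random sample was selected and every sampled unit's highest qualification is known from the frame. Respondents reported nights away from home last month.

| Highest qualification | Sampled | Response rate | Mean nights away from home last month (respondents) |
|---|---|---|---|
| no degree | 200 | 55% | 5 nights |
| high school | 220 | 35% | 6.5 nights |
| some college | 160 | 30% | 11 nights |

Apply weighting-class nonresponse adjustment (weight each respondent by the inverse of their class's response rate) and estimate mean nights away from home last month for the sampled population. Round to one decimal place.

7.2

Weighting each respondent by the inverse class response rate inflates each class back to its sampled size, so the class weight is n_sampled:
  no degree: 200 × 5 = 1000
  high school: 220 × 6.5 = 1430
  some college: 160 × 11 = 1760
Adjusted estimate = 4190 / 580 = 7.22414 → 7.2.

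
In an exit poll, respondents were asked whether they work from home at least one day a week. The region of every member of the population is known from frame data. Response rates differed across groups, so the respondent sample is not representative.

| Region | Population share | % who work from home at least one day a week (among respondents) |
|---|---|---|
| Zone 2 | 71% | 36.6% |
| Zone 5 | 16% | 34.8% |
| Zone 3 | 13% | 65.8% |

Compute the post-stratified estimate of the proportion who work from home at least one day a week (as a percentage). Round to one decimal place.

40.1%

Each cell contributes population-share × respondent value:
  Zone 2: 0.71 × 36.6 = 25.986
  Zone 5: 0.16 × 34.8 = 5.568
  Zone 3: 0.13 × 65.8 = 8.554
Post-stratified estimate = 40.108 → 40.1%.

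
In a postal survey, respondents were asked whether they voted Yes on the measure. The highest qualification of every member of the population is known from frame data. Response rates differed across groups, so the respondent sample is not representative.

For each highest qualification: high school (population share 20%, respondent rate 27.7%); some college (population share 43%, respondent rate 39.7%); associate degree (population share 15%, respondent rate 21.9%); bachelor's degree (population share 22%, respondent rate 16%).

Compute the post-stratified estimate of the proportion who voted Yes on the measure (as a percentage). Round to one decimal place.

29.4%

Post-stratification weights by population share, not respondent share:
  high school: 0.2 × 27.7 = 5.54
  some college: 0.43 × 39.7 = 17.071
  associate degree: 0.15 × 21.9 = 3.285
  bachelor's degree: 0.22 × 16 = 3.52
Post-stratified estimate = 29.416 → 29.4%.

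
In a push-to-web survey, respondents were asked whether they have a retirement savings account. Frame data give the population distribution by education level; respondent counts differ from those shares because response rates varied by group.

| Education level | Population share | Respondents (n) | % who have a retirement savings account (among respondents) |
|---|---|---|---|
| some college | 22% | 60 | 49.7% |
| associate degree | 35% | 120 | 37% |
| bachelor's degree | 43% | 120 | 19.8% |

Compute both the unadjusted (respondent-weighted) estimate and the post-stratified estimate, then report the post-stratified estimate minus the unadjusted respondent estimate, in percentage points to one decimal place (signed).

-0.3 percentage points

Without adjustment, the pooled respondent share is:
  (60/300)×49.7 + (120/300)×37 + (120/300)×19.8 = 32.66%
Reweighting by population education level shares:
  0.22×49.7 + 0.35×37 + 0.43×19.8 = 32.398%
Difference = 32.398 − 32.66 = -0.262 pp.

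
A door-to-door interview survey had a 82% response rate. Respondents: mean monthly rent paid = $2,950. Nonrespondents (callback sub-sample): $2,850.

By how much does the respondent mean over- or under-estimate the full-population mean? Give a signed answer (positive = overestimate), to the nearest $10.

Nonresponse fraction = 1 − 0.82 = 0.18.
Bias = (nonresponse fraction) × (respondent mean − nonrespondent mean)
     = 0.18 × (2950 − 2850) = 0.18 × 100 = 18.

+$20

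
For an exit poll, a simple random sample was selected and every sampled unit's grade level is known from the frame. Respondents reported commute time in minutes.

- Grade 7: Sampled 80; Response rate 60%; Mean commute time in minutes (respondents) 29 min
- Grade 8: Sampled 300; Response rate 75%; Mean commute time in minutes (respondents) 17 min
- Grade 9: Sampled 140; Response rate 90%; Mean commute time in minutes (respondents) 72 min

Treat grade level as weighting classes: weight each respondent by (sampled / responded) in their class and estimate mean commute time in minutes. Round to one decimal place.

33.7

Weighting each respondent by the inverse class response rate inflates each class back to its sampled size, so the class weight is n_sampled:
  Grade 7: 80 × 29 = 2320
  Grade 8: 300 × 17 = 5100
  Grade 9: 140 × 72 = 10,080
Adjusted estimate = 17,500 / 520 = 33.6538 → 33.7.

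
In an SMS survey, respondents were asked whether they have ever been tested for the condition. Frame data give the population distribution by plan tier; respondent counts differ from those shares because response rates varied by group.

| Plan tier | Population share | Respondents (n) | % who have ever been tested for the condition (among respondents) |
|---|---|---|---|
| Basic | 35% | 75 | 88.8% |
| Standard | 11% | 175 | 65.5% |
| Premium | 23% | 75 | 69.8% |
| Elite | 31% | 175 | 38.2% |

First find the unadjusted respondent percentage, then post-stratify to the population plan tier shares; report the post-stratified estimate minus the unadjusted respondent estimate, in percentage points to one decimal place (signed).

+6.1 percentage points

Without adjustment, the pooled respondent share is:
  (75/500)×88.8 + (175/500)×65.5 + (75/500)×69.8 + (175/500)×38.2 = 60.085%
Post-stratifying to population shares instead:
  0.35×88.8 + 0.11×65.5 + 0.23×69.8 + 0.31×38.2 = 66.181%
Difference = 66.181 − 60.085 = 6.096 pp.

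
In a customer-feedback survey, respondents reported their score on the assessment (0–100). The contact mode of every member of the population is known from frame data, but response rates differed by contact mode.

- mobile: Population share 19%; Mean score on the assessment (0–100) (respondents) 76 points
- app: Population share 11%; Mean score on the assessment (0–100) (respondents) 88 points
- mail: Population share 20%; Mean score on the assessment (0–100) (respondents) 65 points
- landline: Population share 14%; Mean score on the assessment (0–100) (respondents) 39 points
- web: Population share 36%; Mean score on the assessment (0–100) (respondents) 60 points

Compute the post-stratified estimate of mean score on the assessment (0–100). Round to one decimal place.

Post-stratification weights by population share, not respondent share:
  mobile: 0.19 × 76 = 14.44
  app: 0.11 × 88 = 9.68
  mail: 0.2 × 65 = 13
  landline: 0.14 × 39 = 5.46
  web: 0.36 × 60 = 21.6
Post-stratified estimate = 64.18 → 64.2.

64.2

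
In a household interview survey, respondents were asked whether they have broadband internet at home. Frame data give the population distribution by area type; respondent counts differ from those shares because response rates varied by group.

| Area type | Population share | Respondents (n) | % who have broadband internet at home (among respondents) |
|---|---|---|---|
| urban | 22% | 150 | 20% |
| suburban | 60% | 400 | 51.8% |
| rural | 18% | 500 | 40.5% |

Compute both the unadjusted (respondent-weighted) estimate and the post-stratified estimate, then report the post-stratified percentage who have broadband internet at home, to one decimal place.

Naive respondent-only estimate (weights = respondent counts):
  (150/1050)×20 + (400/1050)×51.8 + (500/1050)×40.5 = 41.8762%
Post-stratified estimate weights by population shares:
  0.22×20 + 0.6×51.8 + 0.18×40.5 = 42.77%

42.8%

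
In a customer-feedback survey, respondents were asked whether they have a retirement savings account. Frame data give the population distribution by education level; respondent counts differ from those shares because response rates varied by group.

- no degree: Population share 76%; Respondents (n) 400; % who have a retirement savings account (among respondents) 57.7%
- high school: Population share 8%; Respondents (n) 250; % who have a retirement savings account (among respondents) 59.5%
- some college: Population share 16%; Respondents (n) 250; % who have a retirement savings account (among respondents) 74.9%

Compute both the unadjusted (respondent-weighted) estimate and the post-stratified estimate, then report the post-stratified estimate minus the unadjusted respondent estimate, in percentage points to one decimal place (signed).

-2.4 percentage points

Naive respondent-only estimate (weights = respondent counts):
  (400/900)×57.7 + (250/900)×59.5 + (250/900)×74.9 = 62.9778%
Post-stratifying to population shares instead:
  0.76×57.7 + 0.08×59.5 + 0.16×74.9 = 60.596%
Difference = 60.596 − 62.9778 = -2.3818 pp.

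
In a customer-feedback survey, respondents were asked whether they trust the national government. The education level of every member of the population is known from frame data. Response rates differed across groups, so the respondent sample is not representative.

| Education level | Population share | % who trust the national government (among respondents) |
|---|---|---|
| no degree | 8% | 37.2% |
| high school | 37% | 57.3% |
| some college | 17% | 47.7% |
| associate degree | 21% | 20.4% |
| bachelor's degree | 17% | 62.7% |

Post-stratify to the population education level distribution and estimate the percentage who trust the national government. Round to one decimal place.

47.2%

Weight each group's respondent value by its population share:
  no degree: 0.08 × 37.2 = 2.976
  high school: 0.37 × 57.3 = 21.201
  some college: 0.17 × 47.7 = 8.109
  associate degree: 0.21 × 20.4 = 4.284
  bachelor's degree: 0.17 × 62.7 = 10.659
Post-stratified estimate = 47.229 → 47.2%.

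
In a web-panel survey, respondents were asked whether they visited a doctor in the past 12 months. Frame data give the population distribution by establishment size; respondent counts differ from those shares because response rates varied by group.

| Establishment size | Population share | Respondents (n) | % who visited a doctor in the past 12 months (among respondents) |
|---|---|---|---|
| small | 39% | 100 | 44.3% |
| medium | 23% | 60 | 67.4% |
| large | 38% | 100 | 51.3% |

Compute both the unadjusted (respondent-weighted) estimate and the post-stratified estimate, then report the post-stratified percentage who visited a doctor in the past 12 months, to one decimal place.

Unadjusted (pooled respondent) estimate weights by respondent counts:
  (100/260)×44.3 + (60/260)×67.4 + (100/260)×51.3 = 52.3231%
Post-stratifying to population shares instead:
  0.39×44.3 + 0.23×67.4 + 0.38×51.3 = 52.273%

52.3%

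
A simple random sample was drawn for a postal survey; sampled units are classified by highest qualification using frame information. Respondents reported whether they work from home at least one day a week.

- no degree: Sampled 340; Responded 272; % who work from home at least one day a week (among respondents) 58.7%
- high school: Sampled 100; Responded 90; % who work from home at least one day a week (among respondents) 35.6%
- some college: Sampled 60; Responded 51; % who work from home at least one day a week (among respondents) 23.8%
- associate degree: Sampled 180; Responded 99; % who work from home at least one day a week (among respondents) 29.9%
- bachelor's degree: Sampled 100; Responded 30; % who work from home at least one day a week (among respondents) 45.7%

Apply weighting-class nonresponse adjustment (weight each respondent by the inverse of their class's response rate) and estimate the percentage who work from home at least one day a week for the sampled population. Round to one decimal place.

44.7%

Response rates by class: no degree 272/340 = 80%, high school 90/100 = 90%, some college 51/60 = 85%, associate degree 99/180 = 55%, bachelor's degree 30/100 = 30%.
Inverse-response-rate weighting restores each class to its sampled count, so class totals weight by n_sampled:
  no degree: 340 × 58.7 = 19,958
  high school: 100 × 35.6 = 3560
  some college: 60 × 23.8 = 1428
  associate degree: 180 × 29.9 = 5382
  bachelor's degree: 100 × 45.7 = 4570
Adjusted estimate = 34,898 / 780 = 44.741 → 44.7%.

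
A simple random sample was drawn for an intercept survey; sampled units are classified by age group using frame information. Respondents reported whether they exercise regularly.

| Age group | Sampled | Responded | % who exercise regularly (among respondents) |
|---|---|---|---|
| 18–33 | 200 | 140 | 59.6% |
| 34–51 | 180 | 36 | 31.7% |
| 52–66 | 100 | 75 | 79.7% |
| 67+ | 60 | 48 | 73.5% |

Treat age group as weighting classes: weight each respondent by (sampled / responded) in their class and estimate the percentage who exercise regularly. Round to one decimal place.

55.6%

Response rates by class: 18–33 140/200 = 70%, 34–51 36/180 = 20%, 52–66 75/100 = 75%, 67+ 48/60 = 80%.
Each respondent's weight = sampled/responded in their class; summing within a class gives n_sampled, so:
  18–33: 200 × 59.6 = 11,920
  34–51: 180 × 31.7 = 5706
  52–66: 100 × 79.7 = 7970
  67+: 60 × 73.5 = 4410
Adjusted estimate = 30,006 / 540 = 55.5667 → 55.6%.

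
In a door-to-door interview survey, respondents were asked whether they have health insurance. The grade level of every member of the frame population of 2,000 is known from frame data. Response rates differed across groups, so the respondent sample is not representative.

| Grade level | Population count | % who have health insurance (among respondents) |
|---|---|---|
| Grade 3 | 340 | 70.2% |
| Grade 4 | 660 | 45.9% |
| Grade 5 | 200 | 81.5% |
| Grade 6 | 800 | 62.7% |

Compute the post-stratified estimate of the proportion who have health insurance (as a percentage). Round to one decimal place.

60.3%

Reweight to the known grade level distribution:
  Grade 3: (340/2,000) × 70.2 = 11.934
  Grade 4: (660/2,000) × 45.9 = 15.147
  Grade 5: (200/2,000) × 81.5 = 8.15
  Grade 6: (800/2,000) × 62.7 = 25.08
Post-stratified estimate = 60.311 → 60.3%.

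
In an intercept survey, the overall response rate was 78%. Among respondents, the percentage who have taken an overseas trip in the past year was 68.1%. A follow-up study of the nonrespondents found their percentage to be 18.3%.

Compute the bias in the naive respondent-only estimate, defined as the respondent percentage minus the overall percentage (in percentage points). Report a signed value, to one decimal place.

Nonresponse fraction = 1 − 0.78 = 0.22.
Bias = (nonresponse fraction) × (respondent percentage − nonrespondent percentage)
     = 0.22 × (68.1 − 18.3) = 0.22 × 49.8 = 10.956.

+11.0 percentage points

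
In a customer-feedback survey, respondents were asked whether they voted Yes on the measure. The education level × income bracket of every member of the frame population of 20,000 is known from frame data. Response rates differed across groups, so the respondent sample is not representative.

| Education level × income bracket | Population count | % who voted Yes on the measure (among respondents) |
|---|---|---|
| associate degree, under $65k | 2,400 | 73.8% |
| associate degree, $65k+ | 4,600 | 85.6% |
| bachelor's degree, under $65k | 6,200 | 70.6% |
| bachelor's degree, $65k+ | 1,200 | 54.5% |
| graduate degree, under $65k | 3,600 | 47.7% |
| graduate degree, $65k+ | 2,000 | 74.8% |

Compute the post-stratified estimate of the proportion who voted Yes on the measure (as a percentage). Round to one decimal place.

69.8%

Weight each group's respondent value by its population share:
  associate degree, under $65k: (2,400/20,000) × 73.8 = 8.856
  associate degree, $65k+: (4,600/20,000) × 85.6 = 19.688
  bachelor's degree, under $65k: (6,200/20,000) × 70.6 = 21.886
  bachelor's degree, $65k+: (1,200/20,000) × 54.5 = 3.27
  graduate degree, under $65k: (3,600/20,000) × 47.7 = 8.586
  graduate degree, $65k+: (2,000/20,000) × 74.8 = 7.48
Post-stratified estimate = 69.766 → 69.8%.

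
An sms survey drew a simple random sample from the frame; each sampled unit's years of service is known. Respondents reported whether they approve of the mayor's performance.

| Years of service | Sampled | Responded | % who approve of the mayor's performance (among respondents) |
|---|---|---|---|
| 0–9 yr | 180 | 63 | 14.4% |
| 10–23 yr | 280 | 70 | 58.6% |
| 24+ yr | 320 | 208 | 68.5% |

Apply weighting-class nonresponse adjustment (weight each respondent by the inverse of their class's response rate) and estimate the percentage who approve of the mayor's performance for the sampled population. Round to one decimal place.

52.5%

Class response rates: 0–9 yr 63/180 = 35%, 10–23 yr 70/280 = 25%, 24+ yr 208/320 = 65%.
Weighting each respondent by the inverse class response rate inflates each class back to its sampled size, so the class weight is n_sampled:
  0–9 yr: 180 × 14.4 = 2592
  10–23 yr: 280 × 58.6 = 16,408
  24+ yr: 320 × 68.5 = 21,920
Adjusted estimate = 40,920 / 780 = 52.4615 → 52.5%.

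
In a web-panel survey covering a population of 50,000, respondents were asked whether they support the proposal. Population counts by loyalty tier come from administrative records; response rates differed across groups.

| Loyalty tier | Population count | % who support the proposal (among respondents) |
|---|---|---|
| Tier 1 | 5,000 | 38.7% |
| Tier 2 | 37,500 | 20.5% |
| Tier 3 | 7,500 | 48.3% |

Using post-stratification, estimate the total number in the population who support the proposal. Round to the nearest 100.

Estimated count per cell = population count × respondent percentage:
  Tier 1: 5,000 × 38.7% = 1935
  Tier 2: 37,500 × 20.5% = 7687.5
  Tier 3: 7,500 × 48.3% = 3622.5
Estimated total = 13,245 → 13,200.

13,200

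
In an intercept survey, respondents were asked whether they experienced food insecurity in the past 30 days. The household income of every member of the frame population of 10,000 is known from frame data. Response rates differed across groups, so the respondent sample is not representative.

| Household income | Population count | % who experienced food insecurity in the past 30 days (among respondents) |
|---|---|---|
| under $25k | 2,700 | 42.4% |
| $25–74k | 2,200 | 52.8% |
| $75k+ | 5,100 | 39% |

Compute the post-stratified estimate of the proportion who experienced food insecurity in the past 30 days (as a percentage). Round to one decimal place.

43.0%

Post-stratification weights by population share, not respondent share:
  under $25k: (2,700/10,000) × 42.4 = 11.448
  $25–74k: (2,200/10,000) × 52.8 = 11.616
  $75k+: (5,100/10,000) × 39 = 19.89
Post-stratified estimate = 42.954 → 43.0%.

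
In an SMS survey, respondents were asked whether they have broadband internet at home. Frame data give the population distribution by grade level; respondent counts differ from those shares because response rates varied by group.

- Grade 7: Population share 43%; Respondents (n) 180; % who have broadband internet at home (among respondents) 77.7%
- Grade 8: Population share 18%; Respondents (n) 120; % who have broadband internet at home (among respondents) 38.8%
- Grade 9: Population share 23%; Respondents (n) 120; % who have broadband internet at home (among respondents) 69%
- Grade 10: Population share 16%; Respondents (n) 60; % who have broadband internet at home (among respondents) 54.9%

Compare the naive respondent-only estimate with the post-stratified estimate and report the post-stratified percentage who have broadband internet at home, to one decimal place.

Without adjustment, the pooled respondent share is:
  (180/480)×77.7 + (120/480)×38.8 + (120/480)×69 + (60/480)×54.9 = 62.95%
Post-stratified estimate weights by population shares:
  0.43×77.7 + 0.18×38.8 + 0.23×69 + 0.16×54.9 = 65.049%

65.0%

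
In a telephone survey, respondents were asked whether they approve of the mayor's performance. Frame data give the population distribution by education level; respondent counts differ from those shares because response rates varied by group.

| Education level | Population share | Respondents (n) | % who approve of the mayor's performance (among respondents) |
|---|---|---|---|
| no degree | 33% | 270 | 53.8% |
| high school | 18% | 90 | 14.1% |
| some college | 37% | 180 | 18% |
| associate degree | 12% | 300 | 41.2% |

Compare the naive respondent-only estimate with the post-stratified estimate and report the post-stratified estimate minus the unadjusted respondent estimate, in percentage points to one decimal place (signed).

-5.5 percentage points

Without adjustment, the pooled respondent share is:
  (270/840)×53.8 + (90/840)×14.1 + (180/840)×18 + (300/840)×41.2 = 37.375%
Reweighting by population education level shares:
  0.33×53.8 + 0.18×14.1 + 0.37×18 + 0.12×41.2 = 31.896%
Difference = 31.896 − 37.375 = -5.479 pp.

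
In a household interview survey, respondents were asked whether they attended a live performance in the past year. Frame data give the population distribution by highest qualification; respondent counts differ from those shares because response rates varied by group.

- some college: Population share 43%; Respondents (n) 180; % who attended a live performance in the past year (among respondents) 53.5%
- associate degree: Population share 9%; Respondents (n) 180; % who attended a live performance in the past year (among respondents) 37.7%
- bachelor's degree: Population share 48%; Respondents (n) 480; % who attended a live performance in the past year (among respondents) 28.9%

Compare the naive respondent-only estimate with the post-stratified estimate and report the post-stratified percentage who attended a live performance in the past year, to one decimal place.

40.3%

Unadjusted (pooled respondent) estimate weights by respondent counts:
  (180/840)×53.5 + (180/840)×37.7 + (480/840)×28.9 = 36.0571%
Post-stratifying to population shares instead:
  0.43×53.5 + 0.09×37.7 + 0.48×28.9 = 40.27%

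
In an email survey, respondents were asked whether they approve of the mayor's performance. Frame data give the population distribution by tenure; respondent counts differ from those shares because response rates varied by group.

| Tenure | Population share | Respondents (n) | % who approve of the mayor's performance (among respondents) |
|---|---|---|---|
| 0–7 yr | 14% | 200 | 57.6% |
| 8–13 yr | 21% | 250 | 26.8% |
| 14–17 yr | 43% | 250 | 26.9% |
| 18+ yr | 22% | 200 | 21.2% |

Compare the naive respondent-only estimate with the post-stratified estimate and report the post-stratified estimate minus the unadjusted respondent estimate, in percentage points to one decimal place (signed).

-2.5 percentage points

Without adjustment, the pooled respondent share is:
  (200/900)×57.6 + (250/900)×26.8 + (250/900)×26.9 + (200/900)×21.2 = 32.4278%
Post-stratified estimate weights by population shares:
  0.14×57.6 + 0.21×26.8 + 0.43×26.9 + 0.22×21.2 = 29.923%
Difference = 29.923 − 32.4278 = -2.5048 pp.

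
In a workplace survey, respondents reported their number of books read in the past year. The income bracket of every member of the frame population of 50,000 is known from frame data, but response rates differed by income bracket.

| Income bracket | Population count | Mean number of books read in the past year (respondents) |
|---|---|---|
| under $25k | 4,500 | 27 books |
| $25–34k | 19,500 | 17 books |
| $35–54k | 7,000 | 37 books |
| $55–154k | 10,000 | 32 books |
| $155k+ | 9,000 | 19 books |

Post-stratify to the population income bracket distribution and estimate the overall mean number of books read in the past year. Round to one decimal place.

24.1

Reweight to the known income bracket distribution:
  under $25k: (4,500/50,000) × 27 = 2.43
  $25–34k: (19,500/50,000) × 17 = 6.63
  $35–54k: (7,000/50,000) × 37 = 5.18
  $55–154k: (10,000/50,000) × 32 = 6.4
  $155k+: (9,000/50,000) × 19 = 3.42
Post-stratified estimate = 24.06 → 24.1.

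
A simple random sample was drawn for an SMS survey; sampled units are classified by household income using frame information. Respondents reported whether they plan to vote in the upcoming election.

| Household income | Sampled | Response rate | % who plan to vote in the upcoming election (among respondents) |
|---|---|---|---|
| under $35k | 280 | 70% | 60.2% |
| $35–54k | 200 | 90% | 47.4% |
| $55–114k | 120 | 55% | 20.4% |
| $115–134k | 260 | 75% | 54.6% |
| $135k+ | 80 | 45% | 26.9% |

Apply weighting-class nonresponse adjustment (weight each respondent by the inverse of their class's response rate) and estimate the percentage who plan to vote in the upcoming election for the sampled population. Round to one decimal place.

Inverse-response-rate weighting restores each class to its sampled count, so class totals weight by n_sampled:
  under $35k: 280 × 60.2 = 16,856
  $35–54k: 200 × 47.4 = 9480
  $55–114k: 120 × 20.4 = 2448
  $115–134k: 260 × 54.6 = 14,196
  $135k+: 80 × 26.9 = 2152
Adjusted estimate = 45,132 / 940 = 48.0128 → 48.0%.

48.0%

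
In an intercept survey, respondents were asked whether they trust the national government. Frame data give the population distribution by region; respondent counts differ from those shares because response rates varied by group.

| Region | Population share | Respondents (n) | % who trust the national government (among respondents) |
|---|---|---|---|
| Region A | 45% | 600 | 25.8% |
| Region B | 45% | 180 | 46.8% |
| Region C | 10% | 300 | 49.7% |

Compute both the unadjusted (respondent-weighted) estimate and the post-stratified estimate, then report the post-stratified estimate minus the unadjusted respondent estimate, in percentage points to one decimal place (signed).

+1.7 percentage points

Without adjustment, the pooled respondent share is:
  (600/1080)×25.8 + (180/1080)×46.8 + (300/1080)×49.7 = 35.9389%
Post-stratified estimate weights by population shares:
  0.45×25.8 + 0.45×46.8 + 0.1×49.7 = 37.64%
Difference = 37.64 − 35.9389 = 1.7011 pp.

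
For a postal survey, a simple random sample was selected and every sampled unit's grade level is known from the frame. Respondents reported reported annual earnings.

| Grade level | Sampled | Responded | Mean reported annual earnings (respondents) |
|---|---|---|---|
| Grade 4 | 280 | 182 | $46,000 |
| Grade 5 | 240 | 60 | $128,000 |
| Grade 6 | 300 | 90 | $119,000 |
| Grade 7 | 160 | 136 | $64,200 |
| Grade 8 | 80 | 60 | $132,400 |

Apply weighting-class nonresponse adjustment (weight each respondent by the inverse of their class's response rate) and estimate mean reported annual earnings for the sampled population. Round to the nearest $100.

Response rates by class: Grade 4 182/280 = 65%, Grade 5 60/240 = 25%, Grade 6 90/300 = 30%, Grade 7 136/160 = 85%, Grade 8 60/80 = 75%.
Each respondent's weight = sampled/responded in their class; summing within a class gives n_sampled, so:
  Grade 4: 280 × 46,000 = 12,880,000
  Grade 5: 240 × 128,000 = 30,720,000
  Grade 6: 300 × 119,000 = 35,700,000
  Grade 7: 160 × 64,200 = 10,272,000
  Grade 8: 80 × 132,400 = 10,592,000
Adjusted estimate = 100,164,000 / 1,060 = 94494.3 → $94,500.

$94,500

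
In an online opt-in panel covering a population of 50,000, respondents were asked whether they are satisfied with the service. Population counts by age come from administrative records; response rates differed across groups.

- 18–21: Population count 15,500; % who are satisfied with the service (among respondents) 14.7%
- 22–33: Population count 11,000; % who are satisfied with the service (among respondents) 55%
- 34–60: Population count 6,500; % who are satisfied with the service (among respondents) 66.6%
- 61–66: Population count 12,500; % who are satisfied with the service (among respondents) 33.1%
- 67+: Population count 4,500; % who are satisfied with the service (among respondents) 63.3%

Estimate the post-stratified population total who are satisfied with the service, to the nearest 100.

19,600

Apply each group's respondent rate to its population count:
  18–21: 15,500 × 14.7% = 2278.5
  22–33: 11,000 × 55% = 6050
  34–60: 6,500 × 66.6% = 4329
  61–66: 12,500 × 33.1% = 4137.5
  67+: 4,500 × 63.3% = 2848.5
Estimated total = 19643.5 → 19,600.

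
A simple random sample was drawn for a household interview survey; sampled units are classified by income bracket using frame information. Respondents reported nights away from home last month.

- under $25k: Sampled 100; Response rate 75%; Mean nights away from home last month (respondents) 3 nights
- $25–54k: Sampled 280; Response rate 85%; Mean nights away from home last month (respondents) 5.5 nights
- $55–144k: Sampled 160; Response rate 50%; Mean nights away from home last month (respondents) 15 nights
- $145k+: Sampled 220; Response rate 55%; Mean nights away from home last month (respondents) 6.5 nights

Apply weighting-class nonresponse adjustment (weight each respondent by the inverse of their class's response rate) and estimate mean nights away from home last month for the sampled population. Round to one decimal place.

With weight = n_sampled/n_responded per class, the weighted class total is n_sampled:
  under $25k: 100 × 3 = 300
  $25–54k: 280 × 5.5 = 1540
  $55–144k: 160 × 15 = 2400
  $145k+: 220 × 6.5 = 1430
Adjusted estimate = 5670 / 760 = 7.46053 → 7.5.

7.5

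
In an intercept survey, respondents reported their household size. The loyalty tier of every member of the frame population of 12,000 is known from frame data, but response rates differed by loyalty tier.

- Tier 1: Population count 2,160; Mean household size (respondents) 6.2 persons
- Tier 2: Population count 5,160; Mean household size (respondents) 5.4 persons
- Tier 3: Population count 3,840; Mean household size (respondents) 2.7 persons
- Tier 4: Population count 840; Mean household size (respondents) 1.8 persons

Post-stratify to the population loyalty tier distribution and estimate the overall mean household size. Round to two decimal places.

Reweight to the known loyalty tier distribution:
  Tier 1: (2,160/12,000) × 6.2 = 1.116
  Tier 2: (5,160/12,000) × 5.4 = 2.322
  Tier 3: (3,840/12,000) × 2.7 = 0.864
  Tier 4: (840/12,000) × 1.8 = 0.126
Post-stratified estimate = 4.428 → 4.43.

4.43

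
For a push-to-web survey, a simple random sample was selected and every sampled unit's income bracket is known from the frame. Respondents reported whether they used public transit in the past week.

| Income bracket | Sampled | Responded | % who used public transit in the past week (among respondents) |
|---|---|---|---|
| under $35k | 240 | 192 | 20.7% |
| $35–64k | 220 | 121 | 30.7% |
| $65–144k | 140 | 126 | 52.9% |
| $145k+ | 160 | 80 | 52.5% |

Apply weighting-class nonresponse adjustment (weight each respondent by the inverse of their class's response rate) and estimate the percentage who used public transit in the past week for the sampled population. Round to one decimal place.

36.2%

Class response rates: under $35k 192/240 = 80%, $35–64k 121/220 = 55%, $65–144k 126/140 = 90%, $145k+ 80/160 = 50%.
Each respondent's weight = sampled/responded in their class; summing within a class gives n_sampled, so:
  under $35k: 240 × 20.7 = 4968
  $35–64k: 220 × 30.7 = 6754
  $65–144k: 140 × 52.9 = 7406
  $145k+: 160 × 52.5 = 8400
Adjusted estimate = 27,528 / 760 = 36.2211 → 36.2%.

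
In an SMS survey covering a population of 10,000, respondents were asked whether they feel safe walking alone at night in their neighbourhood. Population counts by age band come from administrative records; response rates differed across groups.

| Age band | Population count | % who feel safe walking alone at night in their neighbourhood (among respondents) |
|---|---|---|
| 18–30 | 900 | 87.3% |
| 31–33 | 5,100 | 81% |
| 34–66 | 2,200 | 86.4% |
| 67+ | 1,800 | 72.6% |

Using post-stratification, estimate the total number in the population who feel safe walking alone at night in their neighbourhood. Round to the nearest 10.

8,120

Each cell contributes its population count × the respondent rate:
  18–30: 900 × 87.3% = 785.7
  31–33: 5,100 × 81% = 4131
  34–66: 2,200 × 86.4% = 1900.8
  67+: 1,800 × 72.6% = 1306.8
Estimated total = 8124.3 → 8,120.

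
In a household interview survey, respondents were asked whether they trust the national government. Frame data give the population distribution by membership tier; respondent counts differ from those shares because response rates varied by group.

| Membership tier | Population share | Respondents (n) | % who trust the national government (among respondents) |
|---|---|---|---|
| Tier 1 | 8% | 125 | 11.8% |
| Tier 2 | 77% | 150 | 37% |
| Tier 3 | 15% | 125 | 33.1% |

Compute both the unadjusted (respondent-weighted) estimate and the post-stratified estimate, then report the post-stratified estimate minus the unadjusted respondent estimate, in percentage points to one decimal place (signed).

+6.5 percentage points

Unadjusted (pooled respondent) estimate weights by respondent counts:
  (125/400)×11.8 + (150/400)×37 + (125/400)×33.1 = 27.9062%
Post-stratified estimate weights by population shares:
  0.08×11.8 + 0.77×37 + 0.15×33.1 = 34.399%
Difference = 34.399 − 27.9062 = 6.4928 pp.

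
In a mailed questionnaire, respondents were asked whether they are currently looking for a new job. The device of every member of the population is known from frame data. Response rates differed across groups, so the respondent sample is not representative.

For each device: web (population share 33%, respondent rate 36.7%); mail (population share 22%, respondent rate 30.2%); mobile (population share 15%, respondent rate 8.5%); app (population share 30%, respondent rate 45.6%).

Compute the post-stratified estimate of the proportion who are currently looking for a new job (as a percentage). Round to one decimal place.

33.7%

Each cell contributes population-share × respondent value:
  web: 0.33 × 36.7 = 12.111
  mail: 0.22 × 30.2 = 6.644
  mobile: 0.15 × 8.5 = 1.275
  app: 0.3 × 45.6 = 13.68
Post-stratified estimate = 33.71 → 33.7%.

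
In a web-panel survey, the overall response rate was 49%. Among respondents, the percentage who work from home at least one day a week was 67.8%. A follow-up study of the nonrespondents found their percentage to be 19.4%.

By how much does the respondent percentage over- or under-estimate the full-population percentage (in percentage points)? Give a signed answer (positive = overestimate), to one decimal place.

Nonresponse fraction = 1 − 0.49 = 0.51.
Bias = (nonresponse fraction) × (respondent percentage − nonrespondent percentage)
     = 0.51 × (67.8 − 19.4) = 0.51 × 48.4 = 24.684.

+24.7 percentage points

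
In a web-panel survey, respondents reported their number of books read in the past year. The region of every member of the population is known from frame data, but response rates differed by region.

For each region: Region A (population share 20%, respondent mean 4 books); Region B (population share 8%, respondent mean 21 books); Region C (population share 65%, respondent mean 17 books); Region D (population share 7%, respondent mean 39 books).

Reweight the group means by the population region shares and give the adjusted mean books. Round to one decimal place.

Post-stratification weights by population share, not respondent share:
  Region A: 0.2 × 4 = 0.8
  Region B: 0.08 × 21 = 1.68
  Region C: 0.65 × 17 = 11.05
  Region D: 0.07 × 39 = 2.73
Post-stratified estimate = 16.26 → 16.3.

16.3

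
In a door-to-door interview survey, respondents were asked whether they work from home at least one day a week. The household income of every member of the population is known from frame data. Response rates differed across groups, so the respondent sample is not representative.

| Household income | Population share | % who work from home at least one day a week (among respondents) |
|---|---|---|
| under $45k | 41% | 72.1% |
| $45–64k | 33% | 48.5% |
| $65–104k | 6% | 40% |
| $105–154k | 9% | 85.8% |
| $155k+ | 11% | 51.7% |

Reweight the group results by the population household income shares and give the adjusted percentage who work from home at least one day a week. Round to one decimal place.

Reweight to the known household income distribution:
  under $45k: 0.41 × 72.1 = 29.561
  $45–64k: 0.33 × 48.5 = 16.005
  $65–104k: 0.06 × 40 = 2.4
  $105–154k: 0.09 × 85.8 = 7.722
  $155k+: 0.11 × 51.7 = 5.687
Post-stratified estimate = 61.375 → 61.4%.

61.4%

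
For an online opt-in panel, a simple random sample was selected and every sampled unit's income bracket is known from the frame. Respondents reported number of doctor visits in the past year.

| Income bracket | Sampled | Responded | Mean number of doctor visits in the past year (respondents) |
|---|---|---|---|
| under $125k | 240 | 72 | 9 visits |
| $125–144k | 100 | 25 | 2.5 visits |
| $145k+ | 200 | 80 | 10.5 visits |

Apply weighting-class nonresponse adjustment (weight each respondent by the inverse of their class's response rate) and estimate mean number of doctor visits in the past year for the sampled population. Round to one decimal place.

8.4

Class response rates: under $125k 72/240 = 30%, $125–144k 25/100 = 25%, $145k+ 80/200 = 40%.
Weighting each respondent by the inverse class response rate inflates each class back to its sampled size, so the class weight is n_sampled:
  under $125k: 240 × 9 = 2160
  $125–144k: 100 × 2.5 = 250
  $145k+: 200 × 10.5 = 2100
Adjusted estimate = 4510 / 540 = 8.35185 → 8.4.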